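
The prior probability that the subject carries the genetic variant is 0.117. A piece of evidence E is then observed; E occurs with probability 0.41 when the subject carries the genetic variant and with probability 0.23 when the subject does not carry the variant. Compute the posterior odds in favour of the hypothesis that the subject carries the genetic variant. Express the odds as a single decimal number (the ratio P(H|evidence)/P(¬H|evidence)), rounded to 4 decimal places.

Posterior odds ≈ 0.2362

Prior odds = 0.117/(1−0.117) = 0.13250. In log-odds, ln(0.13250) = -2.0212.
Add log likelihood ratio: ln(1.7826) = 0.57808.
Posterior log-odds = -1.4431, so posterior odds = exp(-1.4431) = 0.23620.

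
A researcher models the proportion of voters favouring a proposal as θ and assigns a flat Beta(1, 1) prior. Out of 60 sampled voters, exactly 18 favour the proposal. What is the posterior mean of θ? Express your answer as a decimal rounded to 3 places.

Observing 18 successes and 42 failures updates Beta(1, 1) by adding the success and failure counts to the two shape parameters: α = 1+18 = 19, β = 1+42 = 43.
E[θ | data] = 19/(19+43) = 0.306.

Posterior mean ≈ 0.306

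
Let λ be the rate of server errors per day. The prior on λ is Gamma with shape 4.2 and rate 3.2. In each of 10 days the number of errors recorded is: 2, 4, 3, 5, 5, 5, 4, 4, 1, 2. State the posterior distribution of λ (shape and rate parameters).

Posterior: Gamma(shape=39.2, rate=13.2)

Total count ∑xᵢ = 35 over n = 10 days.
Gamma is conjugate to the Poisson likelihood: posterior is Gamma(shape = 4.2+35 = 39.2, rate = 3.2+10 = 13.2).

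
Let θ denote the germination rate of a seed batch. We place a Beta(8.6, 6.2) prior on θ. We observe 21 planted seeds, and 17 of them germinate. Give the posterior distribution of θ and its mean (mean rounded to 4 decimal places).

The binomial likelihood is conjugate to the Beta prior: with 17 successes and 4 failures, the posterior is Beta(8.6+17, 6.2+4) = Beta(25.6, 10.2).
Posterior mean = α/(α+β) = 25.6/35.8 = 0.7151.

Posterior: Beta(25.6, 10.2); mean ≈ 0.7151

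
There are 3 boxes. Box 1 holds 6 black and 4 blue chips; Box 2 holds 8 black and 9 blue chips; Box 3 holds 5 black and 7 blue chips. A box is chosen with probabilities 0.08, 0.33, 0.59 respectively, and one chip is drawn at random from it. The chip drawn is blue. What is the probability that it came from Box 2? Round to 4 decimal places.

Tabulate prior·likelihood by source: [1] prior 0.08, lik 0.4, product 0.03200; [2] prior 0.33, lik 0.5294, product 0.1747; [3] prior 0.59, lik 0.5833, product 0.3442.
Normalizing constant = 0.55087; the posterior for Box 2 is its product over the sum, 0.1747/0.55087 = 0.3171.

Posterior probability ≈ 0.3171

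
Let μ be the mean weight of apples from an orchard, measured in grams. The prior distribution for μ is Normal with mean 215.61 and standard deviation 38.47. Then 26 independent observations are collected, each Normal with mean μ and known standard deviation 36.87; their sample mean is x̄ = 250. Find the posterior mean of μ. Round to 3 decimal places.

Prior precision 1/τ₀² = 1/38.47² = 0.00067570; data precision n/σ² = 26/36.87² = 0.0191261.
Posterior precision = 0.00067570 + 0.0191261 = 0.0198018.
Posterior mean = (0.00067570·215.61 + 0.0191261·250) / 0.0198018 = 248.827.

Posterior mean ≈ 248.827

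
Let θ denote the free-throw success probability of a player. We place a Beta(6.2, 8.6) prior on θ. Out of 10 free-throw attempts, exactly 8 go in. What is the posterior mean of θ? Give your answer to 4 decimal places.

Posterior mean ≈ 0.5726

The binomial likelihood is conjugate to the Beta prior: with 8 successes and 2 failures, the posterior is Beta(6.2+8, 8.6+2) = Beta(14.2, 10.6).
Posterior mean = α/(α+β) = 14.2/24.8 = 0.5726.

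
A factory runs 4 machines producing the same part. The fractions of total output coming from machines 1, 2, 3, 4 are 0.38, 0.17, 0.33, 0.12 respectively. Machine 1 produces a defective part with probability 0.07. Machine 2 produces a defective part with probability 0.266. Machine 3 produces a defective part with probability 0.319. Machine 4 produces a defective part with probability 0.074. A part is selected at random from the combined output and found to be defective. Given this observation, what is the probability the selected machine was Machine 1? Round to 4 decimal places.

Posterior probability ≈ 0.1430

P(defective|M1) = 0.07; P(defective|M2) = 0.266; P(defective|M3) = 0.319; P(defective|M4) = 0.074.
Prior × likelihood for each source: 0.38·0.07=0.02660, 0.17·0.266=0.04522, 0.33·0.319=0.1053, 0.12·0.074=0.008880. Summing gives P(defective) = 0.18597.
P(Machine 1 | defective) = 0.02660 / 0.18597 = 0.1430.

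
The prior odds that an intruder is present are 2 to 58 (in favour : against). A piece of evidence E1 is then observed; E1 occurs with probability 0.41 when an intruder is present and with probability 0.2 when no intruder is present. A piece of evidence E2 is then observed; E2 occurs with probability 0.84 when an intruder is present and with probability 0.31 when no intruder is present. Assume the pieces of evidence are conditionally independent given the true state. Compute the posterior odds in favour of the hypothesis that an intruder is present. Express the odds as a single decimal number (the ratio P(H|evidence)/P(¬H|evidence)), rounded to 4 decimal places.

Prior odds = 2/58 = 0.034483. In log-odds, ln(0.034483) = -3.3673.
Add log likelihood ratios: ln(2.0500) + ln(2.7097) = 1.7147.
Posterior log-odds = -1.6526, so posterior odds = exp(-1.6526) = 0.19155.

Posterior odds ≈ 0.1915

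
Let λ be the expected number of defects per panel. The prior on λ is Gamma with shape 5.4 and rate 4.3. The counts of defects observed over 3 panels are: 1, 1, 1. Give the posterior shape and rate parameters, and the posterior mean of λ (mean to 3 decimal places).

Posterior: Gamma(shape=8.4, rate=7.3); mean ≈ 1.151

Total count ∑xᵢ = 3 over n = 3 panels.
Gamma is conjugate to the Poisson likelihood: posterior is Gamma(shape = 5.4+3 = 8.4, rate = 4.3+3 = 7.3).
E[λ | data] = 8.4/7.3 = 1.151.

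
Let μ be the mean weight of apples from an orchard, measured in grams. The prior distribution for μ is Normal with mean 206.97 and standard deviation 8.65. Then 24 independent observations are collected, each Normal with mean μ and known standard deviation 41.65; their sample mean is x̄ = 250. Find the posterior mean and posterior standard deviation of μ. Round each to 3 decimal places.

Posterior mean ≈ 228.857; posterior SD ≈ 6.063

Prior precision 1/τ₀² = 1/8.65² = 0.0133650; data precision n/σ² = 24/41.65² = 0.0138351.
Posterior precision = 0.0133650 + 0.0138351 = 0.0272000, giving posterior SD = 1/√0.0272000 = 6.063.
Posterior mean = (0.0133650·206.97 + 0.0138351·250) / 0.0272000 = 228.857.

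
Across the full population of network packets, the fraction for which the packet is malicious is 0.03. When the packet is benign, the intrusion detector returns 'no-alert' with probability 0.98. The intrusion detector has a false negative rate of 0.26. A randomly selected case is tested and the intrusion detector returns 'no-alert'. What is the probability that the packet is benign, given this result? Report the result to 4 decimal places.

Write H for 'the packet is malicious'. Prior odds H:¬H = 0.03/0.97 = 0.030928. For the 'no-alert' outcome, the likelihood ratio is 0.26/0.98 = 0.26531.
Posterior odds = 0.030928 × 0.26531 = 0.0082053, so P(H|E) = 0.0082053/(1+0.0082053) = 0.0081. Then P(¬H|E) = 1 − 0.0081 = 0.9919.

P(¬H | E) ≈ 0.9919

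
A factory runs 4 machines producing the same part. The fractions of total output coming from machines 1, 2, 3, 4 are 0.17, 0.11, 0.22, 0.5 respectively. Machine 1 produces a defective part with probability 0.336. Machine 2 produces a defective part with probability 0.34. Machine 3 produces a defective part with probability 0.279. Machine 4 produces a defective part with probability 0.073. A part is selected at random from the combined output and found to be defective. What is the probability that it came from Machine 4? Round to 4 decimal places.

Posterior probability ≈ 0.1897

P(defective|M1) = 0.336; P(defective|M2) = 0.34; P(defective|M3) = 0.279; P(defective|M4) = 0.073.
Prior × likelihood for each source: 0.17·0.336=0.05712, 0.11·0.34=0.03740, 0.22·0.279=0.06138, 0.5·0.073=0.03650. Summing gives P(defective) = 0.19240.
P(Machine 4 | defective) = 0.03650 / 0.19240 = 0.1897.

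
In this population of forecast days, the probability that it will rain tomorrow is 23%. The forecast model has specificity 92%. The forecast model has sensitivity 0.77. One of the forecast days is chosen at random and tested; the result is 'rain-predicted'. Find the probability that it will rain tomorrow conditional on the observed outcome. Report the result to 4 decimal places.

P(H | E) ≈ 0.7419

Write H for 'it will rain tomorrow'. Prior odds H:¬H = 0.23/0.77 = 0.29870. For the 'rain-predicted' outcome, the likelihood ratio is 0.77/0.08 = 9.6250.
Posterior odds = 0.29870 × 9.6250 = 2.8750, so P(H|E) = 2.8750/(1+2.8750) = 0.7419.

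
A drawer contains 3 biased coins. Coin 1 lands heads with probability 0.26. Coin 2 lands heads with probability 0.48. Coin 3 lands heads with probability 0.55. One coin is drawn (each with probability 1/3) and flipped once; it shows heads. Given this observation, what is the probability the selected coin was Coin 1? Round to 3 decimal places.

Posterior probability ≈ 0.202

Tabulate prior·likelihood by source: [1] prior 0.333333, lik 0.26, product 0.08667; [2] prior 0.333333, lik 0.48, product 0.1600; [3] prior 0.333333, lik 0.55, product 0.1833.
Normalizing constant = 0.43000; the posterior for Coin 1 is its product over the sum, 0.08667/0.43000 = 0.202.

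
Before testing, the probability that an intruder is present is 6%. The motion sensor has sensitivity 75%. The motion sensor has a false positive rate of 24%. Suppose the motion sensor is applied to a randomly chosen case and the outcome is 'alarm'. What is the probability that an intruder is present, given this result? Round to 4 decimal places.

P(H | E) ≈ 0.1663

Write H for 'an intruder is present'. Prior odds H:¬H = 0.06/0.94 = 0.063830. For the 'alarm' outcome, the likelihood ratio is 0.75/0.24 = 3.1250.
Posterior odds = 0.063830 × 3.1250 = 0.19947, so P(H|E) = 0.19947/(1+0.19947) = 0.1663.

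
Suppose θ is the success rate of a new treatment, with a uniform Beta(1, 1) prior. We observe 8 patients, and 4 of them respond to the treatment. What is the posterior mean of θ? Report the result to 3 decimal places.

Posterior mean ≈ 0.500

Observing 4 successes and 4 failures updates Beta(1, 1) by adding the success and failure counts to the two shape parameters: α = 1+4 = 5, β = 1+4 = 5.
E[θ | data] = 5/(5+5) = 0.500.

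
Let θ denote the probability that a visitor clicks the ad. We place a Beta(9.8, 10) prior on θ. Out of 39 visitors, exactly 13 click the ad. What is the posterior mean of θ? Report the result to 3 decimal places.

Posterior mean ≈ 0.388

The binomial likelihood is conjugate to the Beta prior: with 13 successes and 26 failures, the posterior is Beta(9.8+13, 10+26) = Beta(22.8, 36).
E[θ | data] = 22.8/(22.8+36) = 0.388.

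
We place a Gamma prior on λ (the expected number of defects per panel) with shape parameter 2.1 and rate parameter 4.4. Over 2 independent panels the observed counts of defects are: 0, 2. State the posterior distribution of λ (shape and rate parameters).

Total count ∑xᵢ = 2 over n = 2 panels.
Gamma is conjugate to the Poisson likelihood: posterior is Gamma(shape = 2.1+2 = 4.1, rate = 4.4+2 = 6.4).

Posterior: Gamma(shape=4.1, rate=6.4)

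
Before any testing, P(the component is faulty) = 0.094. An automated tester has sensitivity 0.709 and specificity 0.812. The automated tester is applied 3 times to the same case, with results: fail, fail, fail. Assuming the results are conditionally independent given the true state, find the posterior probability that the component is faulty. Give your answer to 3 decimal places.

Let H be the event that the component is faulty; start with P(H) = 0.094. P('fail'|H) = 0.709, P('fail'|¬H) = 0.188.
Update on result 1 ('fail'): P(H) ← 0.709·0.0940 / (0.709·0.0940 + 0.188·0.9060) = 0.066646/0.23697 = 0.2812.
Update on result 2 ('fail'): P(H) ← 0.709·0.2812 / (0.709·0.2812 + 0.188·0.7188) = 0.19940/0.33452 = 0.5961.
Update on result 3 ('fail'): P(H) ← 0.709·0.5961 / (0.709·0.5961 + 0.188·0.4039) = 0.42261/0.49855 = 0.8477.

Posterior P(H) ≈ 0.848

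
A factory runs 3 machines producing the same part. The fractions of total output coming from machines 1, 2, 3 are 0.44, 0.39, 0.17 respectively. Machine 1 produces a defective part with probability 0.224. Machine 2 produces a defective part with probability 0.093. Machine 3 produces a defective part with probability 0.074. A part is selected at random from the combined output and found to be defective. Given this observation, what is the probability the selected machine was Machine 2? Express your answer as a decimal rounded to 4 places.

Posterior probability ≈ 0.2460

P(defective|M1) = 0.224; P(defective|M2) = 0.093; P(defective|M3) = 0.074.
Prior × likelihood for each source: 0.44·0.224=0.09856, 0.39·0.093=0.03627, 0.17·0.074=0.01258. Summing gives P(defective) = 0.14741.
P(Machine 2 | defective) = 0.03627 / 0.14741 = 0.2460.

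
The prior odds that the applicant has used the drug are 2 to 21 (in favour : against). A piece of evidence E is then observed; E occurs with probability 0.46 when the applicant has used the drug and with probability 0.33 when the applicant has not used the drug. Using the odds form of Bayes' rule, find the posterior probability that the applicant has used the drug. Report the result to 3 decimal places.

Prior odds = 2/21 = 0.095238. In log-odds, ln(0.095238) = -2.3514.
Add log likelihood ratio: ln(1.3939) = 0.33213.
Posterior log-odds = -2.0192, so posterior odds = exp(-2.0192) = 0.13276. Converting, P(H|E) = 0.13276/1.1328 = 0.117.

Posterior probability ≈ 0.117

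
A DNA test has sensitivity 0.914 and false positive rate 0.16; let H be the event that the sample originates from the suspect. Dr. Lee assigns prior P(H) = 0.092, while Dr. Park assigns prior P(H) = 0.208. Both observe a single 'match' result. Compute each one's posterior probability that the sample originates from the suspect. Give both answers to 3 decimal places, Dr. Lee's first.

Dr. Lee: 0.367; Dr. Park: 0.600

The likelihood ratio for a 'match' result is 0.914/0.16 = 5.7125.
Dr. Lee: prior odds 0.092/0.908 = 0.10132; posterior odds 0.57880; posterior probability 0.367.
Dr. Park: prior odds 0.208/0.792 = 0.26263; posterior odds 1.5003; posterior probability 0.600.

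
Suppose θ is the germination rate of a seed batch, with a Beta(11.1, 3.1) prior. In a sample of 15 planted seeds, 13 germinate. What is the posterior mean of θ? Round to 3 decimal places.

Posterior mean ≈ 0.825

The binomial likelihood is conjugate to the Beta prior: with 13 successes and 2 failures, the posterior is Beta(11.1+13, 3.1+2) = Beta(24.1, 5.1).
E[θ | data] = 24.1/(24.1+5.1) = 0.825.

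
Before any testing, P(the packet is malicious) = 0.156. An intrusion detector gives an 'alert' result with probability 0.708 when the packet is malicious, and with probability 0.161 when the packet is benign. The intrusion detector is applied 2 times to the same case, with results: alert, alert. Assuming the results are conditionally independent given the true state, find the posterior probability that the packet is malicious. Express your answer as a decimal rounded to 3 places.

With H the event that the packet is malicious, the joint likelihood of the observed sequence is P(data|H) = 0.708·0.708 = 0.50126 and P(data|¬H) = 0.161·0.161 = 0.025921.
Bayes: P(H|data) = 0.156·0.50126 / (0.156·0.50126 + 0.844·0.025921) = 0.078197/0.10007 = 0.7814.

Posterior P(H) ≈ 0.781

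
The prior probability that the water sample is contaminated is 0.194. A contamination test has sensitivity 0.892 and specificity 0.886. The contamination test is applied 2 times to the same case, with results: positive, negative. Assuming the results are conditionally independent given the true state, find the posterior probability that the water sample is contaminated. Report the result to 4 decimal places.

Let H be the event that the water sample is contaminated; start with P(H) = 0.194. P('positive'|H) = 0.892, P('positive'|¬H) = 0.114.
Update on result 1 ('positive'): P(H) ← 0.892·0.1940 / (0.892·0.1940 + 0.114·0.8060) = 0.17305/0.26493 = 0.6532.
Update on result 2 ('negative'): P(H) ← 0.108·0.6532 / (0.108·0.6532 + 0.886·0.3468) = 0.070543/0.37783 = 0.1867.

Posterior P(H) ≈ 0.1867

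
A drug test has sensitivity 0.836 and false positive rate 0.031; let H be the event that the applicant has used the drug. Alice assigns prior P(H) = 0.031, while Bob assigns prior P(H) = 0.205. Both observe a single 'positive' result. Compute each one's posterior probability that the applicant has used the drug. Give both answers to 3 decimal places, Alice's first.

The likelihood ratio for a 'positive' result is 0.836/0.031 = 26.968.
Alice: prior odds 0.031/0.969 = 0.031992; posterior odds 0.86275; posterior probability 0.463.
Bob: prior odds 0.205/0.795 = 0.25786; posterior odds 6.9539; posterior probability 0.874.

Alice: 0.463; Bob: 0.874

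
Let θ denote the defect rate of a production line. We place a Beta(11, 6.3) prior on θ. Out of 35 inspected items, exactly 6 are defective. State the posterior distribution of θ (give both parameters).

Observing 6 successes and 29 failures updates Beta(11, 6.3) by adding the success and failure counts to the two shape parameters: α = 11+6 = 17, β = 6.3+29 = 35.3.

Posterior: Beta(17, 35.3)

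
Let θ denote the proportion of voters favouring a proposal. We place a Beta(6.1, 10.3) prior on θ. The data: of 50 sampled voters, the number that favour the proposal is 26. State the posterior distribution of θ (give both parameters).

Posterior: Beta(32.1, 34.3)

The binomial likelihood is conjugate to the Beta prior: with 26 successes and 24 failures, the posterior is Beta(6.1+26, 10.3+24) = Beta(32.1, 34.3).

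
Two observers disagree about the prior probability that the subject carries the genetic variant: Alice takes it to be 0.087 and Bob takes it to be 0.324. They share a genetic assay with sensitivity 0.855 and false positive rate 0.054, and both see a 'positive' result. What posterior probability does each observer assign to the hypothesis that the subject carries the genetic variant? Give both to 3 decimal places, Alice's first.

P('+'|H) = 0.855, P('+'|¬H) = 0.054.
Alice: numerator 0.855·0.087 = 0.074385; evidence = 0.074385+0.054·0.913 = 0.12369; posterior = 0.601.
Bob: numerator 0.855·0.324 = 0.27702; evidence = 0.27702+0.054·0.676 = 0.31352; posterior = 0.884.

Alice: 0.601; Bob: 0.884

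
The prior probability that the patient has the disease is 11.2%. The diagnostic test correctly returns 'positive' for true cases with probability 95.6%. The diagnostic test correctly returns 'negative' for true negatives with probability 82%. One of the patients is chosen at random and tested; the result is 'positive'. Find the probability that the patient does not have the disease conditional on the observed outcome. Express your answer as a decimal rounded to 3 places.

Write H for 'the patient has the disease'. Prior odds H:¬H = 0.112/0.888 = 0.12613. For the 'positive' outcome, the likelihood ratio is 0.956/0.18 = 5.3111.
Posterior odds = 0.12613 × 5.3111 = 0.66987, so P(H|E) = 0.66987/(1+0.66987) = 0.401. Then P(¬H|E) = 1 − 0.401 = 0.599.

P(¬H | E) ≈ 0.599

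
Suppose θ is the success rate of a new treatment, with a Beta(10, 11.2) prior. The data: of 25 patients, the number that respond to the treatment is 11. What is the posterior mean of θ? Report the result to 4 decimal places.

The binomial likelihood is conjugate to the Beta prior: with 11 successes and 14 failures, the posterior is Beta(10+11, 11.2+14) = Beta(21, 25.2).
E[θ | data] = 21/(21+25.2) = 0.4545.

Posterior mean ≈ 0.4545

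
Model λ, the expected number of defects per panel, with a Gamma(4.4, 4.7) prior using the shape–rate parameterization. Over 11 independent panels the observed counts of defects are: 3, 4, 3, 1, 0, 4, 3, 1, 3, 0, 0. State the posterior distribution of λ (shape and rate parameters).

The Poisson likelihood adds the total count to the shape and the number of exposure periods to the rate. Here ∑xᵢ = 22 and n = 11, so shape 4.4→26.4 and rate 4.7→15.7.

Posterior: Gamma(shape=26.4, rate=15.7)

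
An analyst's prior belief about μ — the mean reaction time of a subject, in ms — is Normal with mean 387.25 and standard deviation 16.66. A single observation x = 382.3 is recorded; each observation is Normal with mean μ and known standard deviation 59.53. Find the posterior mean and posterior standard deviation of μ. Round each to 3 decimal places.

With known σ, the Normal prior is conjugate. Weight on the data is w = (n/σ²)/(n/σ² + 1/τ₀²) = 0.00028218/(0.00028218+0.00360288) = 0.072632.
Posterior mean = w·x̄ + (1−w)·μ₀ = 0.072632·382.3 + 0.92737·387.25 = 386.890. Posterior variance = 1/(0.00028218+0.00360288) = 257.396, so SD = 16.044.

Posterior mean ≈ 386.890; posterior SD ≈ 16.044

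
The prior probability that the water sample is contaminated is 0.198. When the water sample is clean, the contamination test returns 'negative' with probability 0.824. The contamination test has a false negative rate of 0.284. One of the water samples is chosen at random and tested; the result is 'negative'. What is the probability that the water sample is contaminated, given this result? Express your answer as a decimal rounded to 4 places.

P(H | E) ≈ 0.0784

Write H for 'the water sample is contaminated'. Prior odds H:¬H = 0.198/0.802 = 0.24688. For the 'negative' outcome, the likelihood ratio is 0.284/0.824 = 0.34466.
Posterior odds = 0.24688 × 0.34466 = 0.085091, so P(H|E) = 0.085091/(1+0.085091) = 0.0784.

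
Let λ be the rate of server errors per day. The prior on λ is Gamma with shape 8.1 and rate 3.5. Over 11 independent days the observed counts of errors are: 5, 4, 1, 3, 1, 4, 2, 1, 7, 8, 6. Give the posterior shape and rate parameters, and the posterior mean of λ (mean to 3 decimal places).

Posterior: Gamma(shape=50.1, rate=14.5); mean ≈ 3.455

The Poisson likelihood adds the total count to the shape and the number of exposure periods to the rate. Here ∑xᵢ = 42 and n = 11, so shape 8.1→50.1 and rate 3.5→14.5.
Posterior mean = shape/rate = 50.1/14.5 = 3.455.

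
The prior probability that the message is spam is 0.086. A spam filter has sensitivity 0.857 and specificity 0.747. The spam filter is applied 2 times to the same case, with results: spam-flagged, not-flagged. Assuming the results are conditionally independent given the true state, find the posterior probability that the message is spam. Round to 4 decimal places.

Let H be the event that the message is spam; start with P(H) = 0.086. P('spam-flagged'|H) = 0.857, P('spam-flagged'|¬H) = 0.253.
Update on result 1 ('spam-flagged'): P(H) ← 0.857·0.0860 / (0.857·0.0860 + 0.253·0.9140) = 0.073702/0.30494 = 0.2417.
Update on result 2 ('not-flagged'): P(H) ← 0.143·0.2417 / (0.143·0.2417 + 0.747·0.7583) = 0.034562/0.60102 = 0.0575.

Posterior P(H) ≈ 0.0575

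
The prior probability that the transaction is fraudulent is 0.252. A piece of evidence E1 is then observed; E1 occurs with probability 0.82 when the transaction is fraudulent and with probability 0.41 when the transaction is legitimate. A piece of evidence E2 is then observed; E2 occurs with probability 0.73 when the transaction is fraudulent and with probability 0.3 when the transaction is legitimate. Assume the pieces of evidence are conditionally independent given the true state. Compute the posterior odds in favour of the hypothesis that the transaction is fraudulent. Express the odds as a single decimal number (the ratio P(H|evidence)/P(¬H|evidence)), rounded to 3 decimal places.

Prior odds = 0.252/(1−0.252) = 0.33690.
Likelihood ratio for E1 = 0.82/0.41 = 2.0000.
Likelihood ratio for E2 = 0.73/0.3 = 2.4333.
Posterior odds = prior odds × LR₁ × LR₂ = 1.6396.

Posterior odds ≈ 1.640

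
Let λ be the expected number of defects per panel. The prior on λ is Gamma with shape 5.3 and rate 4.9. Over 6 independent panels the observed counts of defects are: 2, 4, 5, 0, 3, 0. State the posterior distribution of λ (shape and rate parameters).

Posterior: Gamma(shape=19.3, rate=10.9)

The Poisson likelihood adds the total count to the shape and the number of exposure periods to the rate. Here ∑xᵢ = 14 and n = 6, so shape 5.3→19.3 and rate 4.9→10.9.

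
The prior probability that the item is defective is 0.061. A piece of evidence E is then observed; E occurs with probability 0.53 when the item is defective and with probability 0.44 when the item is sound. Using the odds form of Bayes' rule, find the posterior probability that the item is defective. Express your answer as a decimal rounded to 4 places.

Posterior probability ≈ 0.0726

Prior odds = 0.061/(1−0.061) = 0.064963. In log-odds, ln(0.064963) = -2.7339.
Add log likelihood ratio: ln(1.2045) = 0.18610.
Posterior log-odds = -2.5478, so posterior odds = exp(-2.5478) = 0.078251. Converting, P(H|E) = 0.078251/1.0783 = 0.0726.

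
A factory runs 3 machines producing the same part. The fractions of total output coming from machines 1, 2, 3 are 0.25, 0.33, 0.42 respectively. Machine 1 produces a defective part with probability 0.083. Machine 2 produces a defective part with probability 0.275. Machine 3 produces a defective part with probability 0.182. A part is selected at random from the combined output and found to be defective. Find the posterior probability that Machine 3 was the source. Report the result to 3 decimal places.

P(defective|M1) = 0.083; P(defective|M2) = 0.275; P(defective|M3) = 0.182.
Prior × likelihood for each source: 0.25·0.083=0.02075, 0.33·0.275=0.09075, 0.42·0.182=0.07644. Summing gives P(defective) = 0.18794.
P(Machine 3 | defective) = 0.07644 / 0.18794 = 0.407.

Posterior probability ≈ 0.407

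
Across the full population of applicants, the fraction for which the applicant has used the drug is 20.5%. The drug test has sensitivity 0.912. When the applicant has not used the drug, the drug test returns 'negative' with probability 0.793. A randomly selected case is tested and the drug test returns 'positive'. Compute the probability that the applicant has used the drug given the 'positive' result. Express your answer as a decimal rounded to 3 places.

Write H for 'the applicant has used the drug'. Prior odds H:¬H = 0.205/0.795 = 0.25786. For the 'positive' outcome, the likelihood ratio is 0.912/0.207 = 4.4058.
Posterior odds = 0.25786 × 4.4058 = 1.1361, so P(H|E) = 1.1361/(1+1.1361) = 0.532.

P(H | E) ≈ 0.532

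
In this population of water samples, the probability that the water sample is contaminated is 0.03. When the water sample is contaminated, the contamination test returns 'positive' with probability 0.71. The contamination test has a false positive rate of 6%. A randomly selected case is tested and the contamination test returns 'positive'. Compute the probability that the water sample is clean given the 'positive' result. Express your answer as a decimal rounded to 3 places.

Write H for 'the water sample is contaminated'. Prior odds H:¬H = 0.03/0.97 = 0.030928. For the 'positive' outcome, the likelihood ratio is 0.71/0.06 = 11.833.
Posterior odds = 0.030928 × 11.833 = 0.36598, so P(H|E) = 0.36598/(1+0.36598) = 0.268. Then P(¬H|E) = 1 − 0.268 = 0.732.

P(¬H | E) ≈ 0.732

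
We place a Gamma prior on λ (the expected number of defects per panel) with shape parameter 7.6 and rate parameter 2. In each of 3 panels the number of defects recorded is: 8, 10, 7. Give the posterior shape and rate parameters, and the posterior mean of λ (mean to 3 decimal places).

Posterior: Gamma(shape=32.6, rate=5); mean ≈ 6.520

The Poisson likelihood adds the total count to the shape and the number of exposure periods to the rate. Here ∑xᵢ = 25 and n = 3, so shape 7.6→32.6 and rate 2→5.
Posterior mean = shape/rate = 32.6/5 = 6.520.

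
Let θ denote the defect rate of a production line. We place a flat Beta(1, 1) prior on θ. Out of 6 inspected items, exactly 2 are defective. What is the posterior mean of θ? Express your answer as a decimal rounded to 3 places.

The binomial likelihood is conjugate to the Beta prior: with 2 successes and 4 failures, the posterior is Beta(1+2, 1+4) = Beta(3, 5).
E[θ | data] = 3/(3+5) = 0.375.

Posterior mean ≈ 0.375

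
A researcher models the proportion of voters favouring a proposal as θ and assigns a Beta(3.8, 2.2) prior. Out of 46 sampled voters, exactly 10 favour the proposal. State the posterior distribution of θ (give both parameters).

Posterior: Beta(13.8, 38.2)

Observing 10 successes and 36 failures updates Beta(3.8, 2.2) by adding the success and failure counts to the two shape parameters: α = 3.8+10 = 13.8, β = 2.2+36 = 38.2.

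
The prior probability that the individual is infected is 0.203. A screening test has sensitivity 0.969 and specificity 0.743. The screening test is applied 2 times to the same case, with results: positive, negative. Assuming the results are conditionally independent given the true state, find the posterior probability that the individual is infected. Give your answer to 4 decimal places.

Posterior P(H) ≈ 0.0385

With H the event that the individual is infected, the joint likelihood of the observed sequence is P(data|H) = 0.969·0.031 = 0.030039 and P(data|¬H) = 0.257·0.743 = 0.19095.
Bayes: P(H|data) = 0.203·0.030039 / (0.203·0.030039 + 0.797·0.19095) = 0.0060979/0.15829 = 0.0385.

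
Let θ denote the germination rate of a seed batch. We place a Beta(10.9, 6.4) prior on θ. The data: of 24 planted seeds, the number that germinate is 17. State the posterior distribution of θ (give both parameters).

Posterior: Beta(27.9, 13.4)

Observing 17 successes and 7 failures updates Beta(10.9, 6.4) by adding the success and failure counts to the two shape parameters: α = 10.9+17 = 27.9, β = 6.4+7 = 13.4.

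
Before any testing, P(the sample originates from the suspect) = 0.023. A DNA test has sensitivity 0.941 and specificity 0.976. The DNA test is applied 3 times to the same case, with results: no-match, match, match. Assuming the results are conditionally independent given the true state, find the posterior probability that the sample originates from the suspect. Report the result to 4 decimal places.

Posterior P(H) ≈ 0.6863

Let H be the event that the sample originates from the suspect; start with P(H) = 0.023. P('match'|H) = 0.941, P('match'|¬H) = 0.024.
Update on result 1 ('no-match'): P(H) ← 0.059·0.0230 / (0.059·0.0230 + 0.976·0.9770) = 0.0013570/0.95491 = 0.0014.
Update on result 2 ('match'): P(H) ← 0.941·0.0014 / (0.941·0.0014 + 0.024·0.9986) = 0.0013372/0.025303 = 0.0528.
Update on result 3 ('match'): P(H) ← 0.941·0.0528 / (0.941·0.0528 + 0.024·0.9472) = 0.049731/0.072462 = 0.6863.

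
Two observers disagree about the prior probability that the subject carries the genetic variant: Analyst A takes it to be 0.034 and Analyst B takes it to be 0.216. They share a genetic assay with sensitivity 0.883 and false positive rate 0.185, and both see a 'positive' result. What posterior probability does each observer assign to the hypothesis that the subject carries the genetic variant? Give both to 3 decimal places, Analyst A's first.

Analyst A: 0.144; Analyst B: 0.568

The likelihood ratio for a 'positive' result is 0.883/0.185 = 4.7730.
Analyst A: prior odds 0.034/0.966 = 0.035197; posterior odds 0.16799; posterior probability 0.144.
Analyst B: prior odds 0.216/0.784 = 0.27551; posterior odds 1.3150; posterior probability 0.568.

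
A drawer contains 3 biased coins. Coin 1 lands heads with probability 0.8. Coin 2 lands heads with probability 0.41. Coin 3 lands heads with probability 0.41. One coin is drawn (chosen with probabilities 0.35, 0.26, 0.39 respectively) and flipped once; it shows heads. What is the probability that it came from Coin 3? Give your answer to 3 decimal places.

Posterior probability ≈ 0.293

Tabulate prior·likelihood by source: [1] prior 0.35, lik 0.8, product 0.2800; [2] prior 0.26, lik 0.41, product 0.1066; [3] prior 0.39, lik 0.41, product 0.1599.
Normalizing constant = 0.54650; the posterior for Coin 3 is its product over the sum, 0.1599/0.54650 = 0.293.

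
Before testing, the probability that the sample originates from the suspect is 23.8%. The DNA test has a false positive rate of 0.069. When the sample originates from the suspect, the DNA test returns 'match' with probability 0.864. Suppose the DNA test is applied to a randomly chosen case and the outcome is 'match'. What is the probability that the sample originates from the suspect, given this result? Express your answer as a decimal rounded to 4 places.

P(H | E) ≈ 0.7964

Let H be the event that the sample originates from the suspect. P(H) = 0.238, so P(¬H) = 0.762. With E the 'match' result, P(E|H) = 0.864 and P(E|¬H) = 0.069.
P(E) = 0.864·0.238 + 0.069·0.762 = 0.20563 + 0.052578 = 0.25821.
By Bayes' theorem, P(H|E) = 0.20563 / 0.25821 = 0.7964.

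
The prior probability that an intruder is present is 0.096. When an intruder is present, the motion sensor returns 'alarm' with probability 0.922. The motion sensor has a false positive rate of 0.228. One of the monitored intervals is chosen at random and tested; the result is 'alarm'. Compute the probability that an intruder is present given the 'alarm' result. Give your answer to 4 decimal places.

Write H for 'an intruder is present'. Prior odds H:¬H = 0.096/0.904 = 0.10619. For the 'alarm' outcome, the likelihood ratio is 0.922/0.228 = 4.0439.
Posterior odds = 0.10619 × 4.0439 = 0.42944, so P(H|E) = 0.42944/(1+0.42944) = 0.3004.

P(H | E) ≈ 0.3004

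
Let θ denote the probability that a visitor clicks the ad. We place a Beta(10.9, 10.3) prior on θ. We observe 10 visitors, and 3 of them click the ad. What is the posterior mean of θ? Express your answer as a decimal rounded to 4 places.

Observing 3 successes and 7 failures updates Beta(10.9, 10.3) by adding the success and failure counts to the two shape parameters: α = 10.9+3 = 13.9, β = 10.3+7 = 17.3.
Posterior mean = α/(α+β) = 13.9/31.2 = 0.4455.

Posterior mean ≈ 0.4455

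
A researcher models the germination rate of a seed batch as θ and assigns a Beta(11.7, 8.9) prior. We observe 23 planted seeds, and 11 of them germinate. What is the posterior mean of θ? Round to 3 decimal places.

Posterior mean ≈ 0.521

The binomial likelihood is conjugate to the Beta prior: with 11 successes and 12 failures, the posterior is Beta(11.7+11, 8.9+12) = Beta(22.7, 20.9).
E[θ | data] = 22.7/(22.7+20.9) = 0.521.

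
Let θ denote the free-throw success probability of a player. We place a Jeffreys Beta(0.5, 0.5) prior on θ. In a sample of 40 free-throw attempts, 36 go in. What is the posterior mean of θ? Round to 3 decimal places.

The binomial likelihood is conjugate to the Beta prior: with 36 successes and 4 failures, the posterior is Beta(0.5+36, 0.5+4) = Beta(36.5, 4.5).
E[θ | data] = 36.5/(36.5+4.5) = 0.890.

Posterior mean ≈ 0.890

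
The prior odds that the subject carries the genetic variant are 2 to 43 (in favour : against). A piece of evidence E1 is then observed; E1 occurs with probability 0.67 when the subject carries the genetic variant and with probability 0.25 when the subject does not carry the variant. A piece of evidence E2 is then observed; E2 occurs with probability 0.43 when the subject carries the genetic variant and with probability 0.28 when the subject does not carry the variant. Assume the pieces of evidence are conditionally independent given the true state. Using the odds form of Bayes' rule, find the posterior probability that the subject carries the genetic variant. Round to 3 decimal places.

Posterior probability ≈ 0.161

Prior odds = 2/43 = 0.046512. In log-odds, ln(0.046512) = -3.0681.
Add log likelihood ratios: ln(2.6800) + ln(1.5357) = 1.4148.
Posterior log-odds = -1.6532, so posterior odds = exp(-1.6532) = 0.19143. Converting, P(H|E) = 0.19143/1.1914 = 0.161.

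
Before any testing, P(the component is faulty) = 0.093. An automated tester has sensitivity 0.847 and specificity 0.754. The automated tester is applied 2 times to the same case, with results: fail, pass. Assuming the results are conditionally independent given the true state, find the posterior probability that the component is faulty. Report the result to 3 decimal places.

Posterior P(H) ≈ 0.067

With H the event that the component is faulty, the joint likelihood of the observed sequence is P(data|H) = 0.847·0.153 = 0.12959 and P(data|¬H) = 0.246·0.754 = 0.18548.
Bayes: P(H|data) = 0.093·0.12959 / (0.093·0.12959 + 0.907·0.18548) = 0.012052/0.18029 = 0.0668.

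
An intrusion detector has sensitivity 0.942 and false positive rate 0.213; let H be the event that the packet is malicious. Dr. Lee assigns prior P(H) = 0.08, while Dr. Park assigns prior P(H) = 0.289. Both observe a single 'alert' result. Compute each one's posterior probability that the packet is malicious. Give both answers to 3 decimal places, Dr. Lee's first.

Dr. Lee: 0.278; Dr. Park: 0.643

P('+'|H) = 0.942, P('+'|¬H) = 0.213.
Dr. Lee: numerator 0.942·0.08 = 0.075360; evidence = 0.075360+0.213·0.92 = 0.27132; posterior = 0.278.
Dr. Park: numerator 0.942·0.289 = 0.27224; evidence = 0.27224+0.213·0.711 = 0.42368; posterior = 0.643.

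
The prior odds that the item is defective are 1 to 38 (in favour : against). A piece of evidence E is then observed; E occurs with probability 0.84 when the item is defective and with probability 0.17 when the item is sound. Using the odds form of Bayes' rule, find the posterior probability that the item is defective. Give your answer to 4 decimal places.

Posterior probability ≈ 0.1151

Prior odds = 1/38 = 0.026316.
Likelihood ratio for E = 0.84/0.17 = 4.9412.
Posterior odds = prior odds × LR = 0.13003.
Posterior probability = odds/(1+odds) = 0.13003/1.1300 = 0.1151.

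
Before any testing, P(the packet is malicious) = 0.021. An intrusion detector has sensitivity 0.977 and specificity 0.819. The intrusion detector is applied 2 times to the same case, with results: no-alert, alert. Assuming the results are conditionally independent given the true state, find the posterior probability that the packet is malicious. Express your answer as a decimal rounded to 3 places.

Posterior P(H) ≈ 0.003

Let H be the event that the packet is malicious; start with P(H) = 0.021. P('alert'|H) = 0.977, P('alert'|¬H) = 0.181.
Update on result 1 ('no-alert'): P(H) ← 0.023·0.0210 / (0.023·0.0210 + 0.819·0.9790) = 0.00048300/0.80228 = 0.0006.
Update on result 2 ('alert'): P(H) ← 0.977·0.0006 / (0.977·0.0006 + 0.181·0.9994) = 0.00058818/0.18148 = 0.0032.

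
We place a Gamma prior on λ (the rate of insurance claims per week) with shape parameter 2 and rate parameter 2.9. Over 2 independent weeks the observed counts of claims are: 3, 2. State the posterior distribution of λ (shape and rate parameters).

Total count ∑xᵢ = 5 over n = 2 weeks.
Gamma is conjugate to the Poisson likelihood: posterior is Gamma(shape = 2+5 = 7, rate = 2.9+2 = 4.9).

Posterior: Gamma(shape=7, rate=4.9)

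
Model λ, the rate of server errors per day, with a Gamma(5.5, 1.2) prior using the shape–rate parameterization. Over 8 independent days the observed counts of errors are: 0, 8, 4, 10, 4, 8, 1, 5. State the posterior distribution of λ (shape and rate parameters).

Posterior: Gamma(shape=45.5, rate=9.2)

Total count ∑xᵢ = 40 over n = 8 days.
Gamma is conjugate to the Poisson likelihood: posterior is Gamma(shape = 5.5+40 = 45.5, rate = 1.2+8 = 9.2).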